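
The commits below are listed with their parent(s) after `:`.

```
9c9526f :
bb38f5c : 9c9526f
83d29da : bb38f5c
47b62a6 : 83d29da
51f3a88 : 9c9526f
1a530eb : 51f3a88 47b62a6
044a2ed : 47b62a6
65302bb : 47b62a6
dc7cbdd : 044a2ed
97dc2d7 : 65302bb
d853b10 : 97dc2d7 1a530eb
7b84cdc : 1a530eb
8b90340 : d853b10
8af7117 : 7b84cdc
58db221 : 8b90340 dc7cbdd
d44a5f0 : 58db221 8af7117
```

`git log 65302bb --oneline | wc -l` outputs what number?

5

Walking parent pointers from 65302bb: reachable set = {47b62a6, 65302bb, 83d29da, 9c9526f, bb38f5c}.
That is 5 commits.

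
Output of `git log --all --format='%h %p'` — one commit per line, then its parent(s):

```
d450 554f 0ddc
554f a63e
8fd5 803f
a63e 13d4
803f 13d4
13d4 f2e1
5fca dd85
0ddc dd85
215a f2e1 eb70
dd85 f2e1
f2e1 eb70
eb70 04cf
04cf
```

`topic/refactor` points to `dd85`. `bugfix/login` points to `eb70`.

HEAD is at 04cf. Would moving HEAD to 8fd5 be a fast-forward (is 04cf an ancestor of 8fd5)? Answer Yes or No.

A fast-forward from 04cf to 8fd5 is possible iff 04cf is an ancestor of 8fd5.
Ancestors of 8fd5: {04cf, 13d4, 803f, 8fd5, eb70, f2e1}.
04cf is among them, so fast-forward is possible.

Yes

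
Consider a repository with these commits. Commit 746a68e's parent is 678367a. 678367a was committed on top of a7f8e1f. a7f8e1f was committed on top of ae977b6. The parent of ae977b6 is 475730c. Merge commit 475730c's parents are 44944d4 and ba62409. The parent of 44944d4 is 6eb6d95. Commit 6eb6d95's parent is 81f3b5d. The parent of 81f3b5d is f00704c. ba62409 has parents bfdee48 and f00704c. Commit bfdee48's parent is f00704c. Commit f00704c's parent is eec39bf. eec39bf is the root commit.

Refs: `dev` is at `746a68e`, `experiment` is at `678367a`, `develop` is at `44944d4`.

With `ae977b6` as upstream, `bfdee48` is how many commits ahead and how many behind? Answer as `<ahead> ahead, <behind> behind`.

Reachable from bfdee48: {bfdee48, eec39bf, f00704c}.
Reachable from ae977b6: {44944d4, 475730c, 6eb6d95, 81f3b5d, ae977b6, ba62409, bfdee48, eec39bf, f00704c}.
Only in bfdee48's history (ahead): {} — 0.
Only in ae977b6's history (behind): {44944d4, 475730c, 6eb6d95, 81f3b5d, ae977b6, ba62409} — 6.

0 ahead, 6 behind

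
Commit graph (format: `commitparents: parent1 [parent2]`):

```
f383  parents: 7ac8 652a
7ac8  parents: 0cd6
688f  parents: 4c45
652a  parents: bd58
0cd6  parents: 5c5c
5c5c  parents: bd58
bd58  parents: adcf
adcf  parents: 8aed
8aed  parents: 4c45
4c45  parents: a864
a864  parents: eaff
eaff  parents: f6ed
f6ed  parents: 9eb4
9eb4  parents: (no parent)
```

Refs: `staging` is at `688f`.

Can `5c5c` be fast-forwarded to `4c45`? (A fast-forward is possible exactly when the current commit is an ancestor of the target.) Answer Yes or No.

A fast-forward from 5c5c to 4c45 is possible iff 5c5c is an ancestor of 4c45.
Ancestors of 4c45: {4c45, 9eb4, a864, eaff, f6ed}.
5c5c is not among them, so fast-forward is not possible.

No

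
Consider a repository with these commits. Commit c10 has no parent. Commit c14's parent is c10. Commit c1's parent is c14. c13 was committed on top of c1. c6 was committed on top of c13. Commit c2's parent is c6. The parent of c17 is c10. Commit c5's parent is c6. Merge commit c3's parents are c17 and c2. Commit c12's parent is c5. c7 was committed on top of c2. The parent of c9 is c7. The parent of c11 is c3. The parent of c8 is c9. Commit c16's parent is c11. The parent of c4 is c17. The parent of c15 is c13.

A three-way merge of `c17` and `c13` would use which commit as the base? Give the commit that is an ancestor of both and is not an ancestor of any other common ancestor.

Ancestors of c17: {c10, c17}.
Ancestors of c13: {c1, c10, c13, c14}.
Common ancestors: {c10}.
The only common ancestor is c10, so it is the merge base.

c10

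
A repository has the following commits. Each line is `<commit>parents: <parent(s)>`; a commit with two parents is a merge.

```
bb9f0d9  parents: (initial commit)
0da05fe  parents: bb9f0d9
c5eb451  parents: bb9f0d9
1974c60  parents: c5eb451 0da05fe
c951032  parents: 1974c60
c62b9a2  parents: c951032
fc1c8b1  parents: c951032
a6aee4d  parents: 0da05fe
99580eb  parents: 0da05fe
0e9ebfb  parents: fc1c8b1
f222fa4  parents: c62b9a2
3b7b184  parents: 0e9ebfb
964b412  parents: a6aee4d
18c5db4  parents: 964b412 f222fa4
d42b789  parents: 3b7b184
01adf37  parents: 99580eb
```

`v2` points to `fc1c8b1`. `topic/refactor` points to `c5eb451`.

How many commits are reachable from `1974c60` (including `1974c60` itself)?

4

Walking parent pointers from 1974c60: reachable set = {0da05fe, 1974c60, bb9f0d9, c5eb451}.
That is 4 commits.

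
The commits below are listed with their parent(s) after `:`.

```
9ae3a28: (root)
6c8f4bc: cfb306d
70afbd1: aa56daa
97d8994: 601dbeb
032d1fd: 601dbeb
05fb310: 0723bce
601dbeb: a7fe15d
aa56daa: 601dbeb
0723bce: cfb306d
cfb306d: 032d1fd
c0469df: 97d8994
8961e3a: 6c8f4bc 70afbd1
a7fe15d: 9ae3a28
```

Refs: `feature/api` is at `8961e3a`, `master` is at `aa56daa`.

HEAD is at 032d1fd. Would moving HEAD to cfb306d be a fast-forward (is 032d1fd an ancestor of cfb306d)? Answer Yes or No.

Yes

A fast-forward from 032d1fd to cfb306d is possible iff 032d1fd is an ancestor of cfb306d.
Ancestors of cfb306d: {032d1fd, 601dbeb, 9ae3a28, a7fe15d, cfb306d}.
032d1fd is among them, so fast-forward is possible.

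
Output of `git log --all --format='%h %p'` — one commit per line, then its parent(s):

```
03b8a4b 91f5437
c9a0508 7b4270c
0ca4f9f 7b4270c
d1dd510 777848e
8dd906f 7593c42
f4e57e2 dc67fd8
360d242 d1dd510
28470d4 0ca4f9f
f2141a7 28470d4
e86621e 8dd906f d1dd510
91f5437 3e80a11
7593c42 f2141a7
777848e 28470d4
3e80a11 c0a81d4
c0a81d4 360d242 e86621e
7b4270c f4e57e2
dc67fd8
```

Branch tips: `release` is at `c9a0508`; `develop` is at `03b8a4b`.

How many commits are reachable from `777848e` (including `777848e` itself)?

6

Walking parent pointers from 777848e: reachable set = {0ca4f9f, 28470d4, 777848e, 7b4270c, dc67fd8, f4e57e2}.
That is 6 commits.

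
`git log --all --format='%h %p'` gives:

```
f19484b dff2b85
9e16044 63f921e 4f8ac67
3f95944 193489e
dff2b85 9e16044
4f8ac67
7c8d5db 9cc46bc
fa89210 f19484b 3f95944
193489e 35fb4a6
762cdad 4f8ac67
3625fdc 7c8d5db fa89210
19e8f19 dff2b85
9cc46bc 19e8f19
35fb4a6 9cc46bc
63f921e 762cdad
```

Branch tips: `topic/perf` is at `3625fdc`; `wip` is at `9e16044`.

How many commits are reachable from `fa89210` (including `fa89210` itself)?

Walking parent pointers from fa89210: reachable set = {193489e, 19e8f19, 35fb4a6, 3f95944, 4f8ac67, 63f921e, 762cdad, 9cc46bc, 9e16044, dff2b85, f19484b, fa89210}.
That is 12 commits.

12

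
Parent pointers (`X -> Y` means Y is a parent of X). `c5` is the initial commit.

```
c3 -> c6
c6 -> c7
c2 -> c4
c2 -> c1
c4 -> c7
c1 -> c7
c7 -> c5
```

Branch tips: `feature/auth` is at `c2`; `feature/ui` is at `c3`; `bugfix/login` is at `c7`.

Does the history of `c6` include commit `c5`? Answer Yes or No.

Ancestors of c6 (commits reachable by following parents): {c5, c6, c7}.
c5 is in that set, so it is an ancestor of c6.

Yes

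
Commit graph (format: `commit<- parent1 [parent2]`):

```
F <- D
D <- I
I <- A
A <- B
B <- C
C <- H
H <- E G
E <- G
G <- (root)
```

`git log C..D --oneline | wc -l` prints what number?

Reachable from D: {A, B, C, D, E, G, H, I}.
Reachable from C: {C, E, G, H}.
In D's history but not C's: {A, B, D, I} — 4 commits.

4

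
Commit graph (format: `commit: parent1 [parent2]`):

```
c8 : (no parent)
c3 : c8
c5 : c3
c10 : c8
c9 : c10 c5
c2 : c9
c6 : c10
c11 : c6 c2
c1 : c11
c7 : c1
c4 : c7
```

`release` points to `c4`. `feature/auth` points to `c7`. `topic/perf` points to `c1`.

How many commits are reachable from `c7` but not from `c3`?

8

Reachable from c7: {c1, c10, c11, c2, c3, c5, c6, c7, c8, c9}.
Reachable from c3: {c3, c8}.
In c7's history but not c3's: {c1, c10, c11, c2, c5, c6, c7, c9} — 8 commits.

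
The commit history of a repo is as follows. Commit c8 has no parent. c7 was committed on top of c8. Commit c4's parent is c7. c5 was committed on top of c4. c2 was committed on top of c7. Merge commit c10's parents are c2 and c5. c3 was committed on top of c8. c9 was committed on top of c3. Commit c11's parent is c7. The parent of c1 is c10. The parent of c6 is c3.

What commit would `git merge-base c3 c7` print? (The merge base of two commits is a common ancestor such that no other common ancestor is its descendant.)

Ancestors of c3: {c3, c8}.
Ancestors of c7: {c7, c8}.
Common ancestors: {c8}.
The only common ancestor is c8, so it is the merge base.

c8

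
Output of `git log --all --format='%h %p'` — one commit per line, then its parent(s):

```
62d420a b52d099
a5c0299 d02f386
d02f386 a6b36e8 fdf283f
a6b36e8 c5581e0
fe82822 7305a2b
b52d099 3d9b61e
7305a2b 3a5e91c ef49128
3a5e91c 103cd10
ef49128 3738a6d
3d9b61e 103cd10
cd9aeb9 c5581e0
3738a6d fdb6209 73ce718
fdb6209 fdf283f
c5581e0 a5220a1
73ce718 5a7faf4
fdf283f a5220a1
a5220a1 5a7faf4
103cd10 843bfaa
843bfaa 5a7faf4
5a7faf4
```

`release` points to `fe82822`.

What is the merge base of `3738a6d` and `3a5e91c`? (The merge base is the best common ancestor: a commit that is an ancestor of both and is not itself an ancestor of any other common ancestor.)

5a7faf4

Ancestors of 3738a6d: {3738a6d, 5a7faf4, 73ce718, a5220a1, fdb6209, fdf283f}.
Ancestors of 3a5e91c: {103cd10, 3a5e91c, 5a7faf4, 843bfaa}.
Common ancestors: {5a7faf4}.
The only common ancestor is 5a7faf4, so it is the merge base.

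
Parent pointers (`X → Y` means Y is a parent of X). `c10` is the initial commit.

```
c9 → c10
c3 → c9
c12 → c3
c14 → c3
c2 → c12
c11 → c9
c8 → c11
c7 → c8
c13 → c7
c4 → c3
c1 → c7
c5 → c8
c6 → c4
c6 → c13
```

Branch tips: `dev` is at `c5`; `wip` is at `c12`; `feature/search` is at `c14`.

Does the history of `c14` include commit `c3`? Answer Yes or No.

Ancestors of c14 (commits reachable by following parents): {c10, c14, c3, c9}.
c3 is in that set, so it is an ancestor of c14.

Yes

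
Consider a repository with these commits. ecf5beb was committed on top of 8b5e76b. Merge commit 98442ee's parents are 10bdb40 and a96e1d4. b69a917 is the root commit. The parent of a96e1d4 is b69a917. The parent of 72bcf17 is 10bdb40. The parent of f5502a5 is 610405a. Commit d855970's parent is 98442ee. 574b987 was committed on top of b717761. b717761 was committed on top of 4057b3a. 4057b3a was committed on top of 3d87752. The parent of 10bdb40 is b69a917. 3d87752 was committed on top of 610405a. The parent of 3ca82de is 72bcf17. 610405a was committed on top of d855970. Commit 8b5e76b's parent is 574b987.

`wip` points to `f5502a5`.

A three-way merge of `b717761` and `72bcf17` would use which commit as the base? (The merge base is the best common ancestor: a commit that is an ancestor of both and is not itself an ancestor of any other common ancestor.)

Ancestors of b717761: {10bdb40, 3d87752, 4057b3a, 610405a, 98442ee, a96e1d4, b69a917, b717761, d855970}.
Ancestors of 72bcf17: {10bdb40, 72bcf17, b69a917}.
Common ancestors: {10bdb40, b69a917}.
Among these, 10bdb40 is not an ancestor of any other common ancestor — it is the merge base.

10bdb40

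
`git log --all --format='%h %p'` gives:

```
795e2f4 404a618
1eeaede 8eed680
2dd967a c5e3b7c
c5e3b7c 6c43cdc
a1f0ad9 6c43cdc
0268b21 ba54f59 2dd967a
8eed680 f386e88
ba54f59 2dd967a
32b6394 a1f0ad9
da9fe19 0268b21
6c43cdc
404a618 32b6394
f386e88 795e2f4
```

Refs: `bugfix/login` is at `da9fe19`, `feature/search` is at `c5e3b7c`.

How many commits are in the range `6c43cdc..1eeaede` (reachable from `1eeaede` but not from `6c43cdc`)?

7

Reachable from 1eeaede: {1eeaede, 32b6394, 404a618, 6c43cdc, 795e2f4, 8eed680, a1f0ad9, f386e88}.
Reachable from 6c43cdc: {6c43cdc}.
In 1eeaede's history but not 6c43cdc's: {1eeaede, 32b6394, 404a618, 795e2f4, 8eed680, a1f0ad9, f386e88} — 7 commits.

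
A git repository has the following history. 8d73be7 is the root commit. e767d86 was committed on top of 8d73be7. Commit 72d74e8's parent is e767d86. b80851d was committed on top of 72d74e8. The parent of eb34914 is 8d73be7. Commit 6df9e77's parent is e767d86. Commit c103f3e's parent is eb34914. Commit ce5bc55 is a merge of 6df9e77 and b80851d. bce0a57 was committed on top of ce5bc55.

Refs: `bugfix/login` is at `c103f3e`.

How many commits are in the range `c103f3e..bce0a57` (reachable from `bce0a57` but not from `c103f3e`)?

6

Reachable from bce0a57: {6df9e77, 72d74e8, 8d73be7, b80851d, bce0a57, ce5bc55, e767d86}.
Reachable from c103f3e: {8d73be7, c103f3e, eb34914}.
In bce0a57's history but not c103f3e's: {6df9e77, 72d74e8, b80851d, bce0a57, ce5bc55, e767d86} — 6 commits.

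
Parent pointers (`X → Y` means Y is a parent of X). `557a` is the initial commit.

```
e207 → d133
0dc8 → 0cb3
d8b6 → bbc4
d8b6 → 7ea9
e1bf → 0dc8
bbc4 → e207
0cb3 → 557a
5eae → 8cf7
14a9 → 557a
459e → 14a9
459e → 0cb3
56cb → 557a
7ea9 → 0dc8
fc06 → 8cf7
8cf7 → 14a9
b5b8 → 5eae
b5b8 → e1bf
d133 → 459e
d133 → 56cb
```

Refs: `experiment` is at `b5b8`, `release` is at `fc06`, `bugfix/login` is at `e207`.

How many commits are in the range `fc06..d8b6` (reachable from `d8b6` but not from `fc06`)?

9

Reachable from d8b6: {0cb3, 0dc8, 14a9, 459e, 557a, 56cb, 7ea9, bbc4, d133, d8b6, e207}.
Reachable from fc06: {14a9, 557a, 8cf7, fc06}.
In d8b6's history but not fc06's: {0cb3, 0dc8, 459e, 56cb, 7ea9, bbc4, d133, d8b6, e207} — 9 commits.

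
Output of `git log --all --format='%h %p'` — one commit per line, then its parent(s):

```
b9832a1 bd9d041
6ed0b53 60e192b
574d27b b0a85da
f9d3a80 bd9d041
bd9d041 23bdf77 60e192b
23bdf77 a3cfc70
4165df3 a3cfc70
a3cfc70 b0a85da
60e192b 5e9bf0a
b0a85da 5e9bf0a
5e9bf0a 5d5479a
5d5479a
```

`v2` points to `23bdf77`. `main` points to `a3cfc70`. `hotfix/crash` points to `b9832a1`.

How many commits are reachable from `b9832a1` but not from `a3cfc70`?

4

Reachable from b9832a1: {23bdf77, 5d5479a, 5e9bf0a, 60e192b, a3cfc70, b0a85da, b9832a1, bd9d041}.
Reachable from a3cfc70: {5d5479a, 5e9bf0a, a3cfc70, b0a85da}.
In b9832a1's history but not a3cfc70's: {23bdf77, 60e192b, b9832a1, bd9d041} — 4 commits.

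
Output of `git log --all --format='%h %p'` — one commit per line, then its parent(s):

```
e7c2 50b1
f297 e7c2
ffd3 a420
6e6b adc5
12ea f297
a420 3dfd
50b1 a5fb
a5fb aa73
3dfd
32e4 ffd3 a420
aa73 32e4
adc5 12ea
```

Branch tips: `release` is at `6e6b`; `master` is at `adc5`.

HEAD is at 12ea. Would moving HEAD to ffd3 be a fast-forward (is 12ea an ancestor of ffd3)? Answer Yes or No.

No

A fast-forward from 12ea to ffd3 is possible iff 12ea is an ancestor of ffd3.
Ancestors of ffd3: {3dfd, a420, ffd3}.
12ea is not among them, so fast-forward is not possible.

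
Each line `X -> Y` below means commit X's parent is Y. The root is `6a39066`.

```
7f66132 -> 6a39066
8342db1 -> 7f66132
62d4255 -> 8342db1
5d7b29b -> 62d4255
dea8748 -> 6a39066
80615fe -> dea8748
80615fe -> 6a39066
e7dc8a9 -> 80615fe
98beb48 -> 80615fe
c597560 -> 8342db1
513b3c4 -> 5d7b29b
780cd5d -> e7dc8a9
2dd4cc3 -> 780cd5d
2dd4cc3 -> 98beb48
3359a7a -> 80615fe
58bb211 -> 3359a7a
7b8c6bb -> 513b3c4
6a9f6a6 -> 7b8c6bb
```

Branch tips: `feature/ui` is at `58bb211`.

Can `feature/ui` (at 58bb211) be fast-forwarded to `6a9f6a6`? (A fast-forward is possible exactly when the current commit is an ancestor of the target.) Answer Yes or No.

A fast-forward from 58bb211 to 6a9f6a6 is possible iff 58bb211 is an ancestor of 6a9f6a6.
Ancestors of 6a9f6a6: {513b3c4, 5d7b29b, 62d4255, 6a39066, 6a9f6a6, 7b8c6bb, 7f66132, 8342db1}.
58bb211 is not among them, so fast-forward is not possible.

No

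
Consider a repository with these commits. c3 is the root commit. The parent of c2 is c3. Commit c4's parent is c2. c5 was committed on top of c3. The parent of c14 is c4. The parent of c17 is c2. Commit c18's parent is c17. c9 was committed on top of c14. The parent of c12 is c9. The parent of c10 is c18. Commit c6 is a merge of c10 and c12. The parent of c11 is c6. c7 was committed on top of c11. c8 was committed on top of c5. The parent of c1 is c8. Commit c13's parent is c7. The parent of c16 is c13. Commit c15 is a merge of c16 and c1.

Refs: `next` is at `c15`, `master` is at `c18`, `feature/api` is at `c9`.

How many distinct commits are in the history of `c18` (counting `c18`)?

Walking parent pointers from c18: reachable set = {c17, c18, c2, c3}.
That is 4 commits.

4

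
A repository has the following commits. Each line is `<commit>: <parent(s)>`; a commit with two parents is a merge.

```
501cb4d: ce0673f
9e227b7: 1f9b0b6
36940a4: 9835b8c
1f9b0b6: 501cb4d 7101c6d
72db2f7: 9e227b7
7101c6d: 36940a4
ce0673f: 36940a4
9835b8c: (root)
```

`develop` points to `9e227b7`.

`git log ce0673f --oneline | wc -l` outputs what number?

3

Walking parent pointers from ce0673f: reachable set = {36940a4, 9835b8c, ce0673f}.
That is 3 commits.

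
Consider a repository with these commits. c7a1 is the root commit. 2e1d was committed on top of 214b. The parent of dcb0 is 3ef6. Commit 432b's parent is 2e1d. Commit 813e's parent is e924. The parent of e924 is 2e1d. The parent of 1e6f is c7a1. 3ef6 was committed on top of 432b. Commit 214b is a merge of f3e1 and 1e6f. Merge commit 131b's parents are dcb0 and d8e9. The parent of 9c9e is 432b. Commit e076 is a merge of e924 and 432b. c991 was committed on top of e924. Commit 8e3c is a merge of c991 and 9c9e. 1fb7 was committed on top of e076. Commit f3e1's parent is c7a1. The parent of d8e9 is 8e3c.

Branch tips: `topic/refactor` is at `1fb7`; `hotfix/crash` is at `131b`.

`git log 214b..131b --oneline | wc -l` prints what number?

Reachable from 131b: {131b, 1e6f, 214b, 2e1d, 3ef6, 432b, 8e3c, 9c9e, c7a1, c991, d8e9, dcb0, e924, f3e1}.
Reachable from 214b: {1e6f, 214b, c7a1, f3e1}.
In 131b's history but not 214b's: {131b, 2e1d, 3ef6, 432b, 8e3c, 9c9e, c991, d8e9, dcb0, e924} — 10 commits.

10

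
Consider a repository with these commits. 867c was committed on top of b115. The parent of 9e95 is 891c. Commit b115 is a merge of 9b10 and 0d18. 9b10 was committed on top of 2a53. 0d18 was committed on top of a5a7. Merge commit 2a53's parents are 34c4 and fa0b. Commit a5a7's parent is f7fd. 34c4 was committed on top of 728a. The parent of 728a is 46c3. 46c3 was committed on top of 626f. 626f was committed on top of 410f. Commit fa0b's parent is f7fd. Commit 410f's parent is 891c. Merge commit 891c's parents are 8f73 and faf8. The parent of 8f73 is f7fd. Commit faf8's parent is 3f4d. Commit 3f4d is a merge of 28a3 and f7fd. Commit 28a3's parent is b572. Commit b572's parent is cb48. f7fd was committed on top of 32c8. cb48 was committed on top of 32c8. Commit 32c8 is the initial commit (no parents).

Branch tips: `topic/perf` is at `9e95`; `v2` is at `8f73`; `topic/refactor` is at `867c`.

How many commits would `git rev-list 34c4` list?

Walking parent pointers from 34c4: reachable set = {28a3, 32c8, 34c4, 3f4d, 410f, 46c3, 626f, 728a, 891c, 8f73, b572, cb48, f7fd, faf8}.
That is 14 commits.

14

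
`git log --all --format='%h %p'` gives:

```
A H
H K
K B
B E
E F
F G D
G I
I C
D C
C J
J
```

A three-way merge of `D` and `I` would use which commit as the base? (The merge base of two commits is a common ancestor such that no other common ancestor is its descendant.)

Ancestors of D: {C, D, J}.
Ancestors of I: {C, I, J}.
Common ancestors: {C, J}.
Among these, C is not an ancestor of any other common ancestor — it is the merge base.

C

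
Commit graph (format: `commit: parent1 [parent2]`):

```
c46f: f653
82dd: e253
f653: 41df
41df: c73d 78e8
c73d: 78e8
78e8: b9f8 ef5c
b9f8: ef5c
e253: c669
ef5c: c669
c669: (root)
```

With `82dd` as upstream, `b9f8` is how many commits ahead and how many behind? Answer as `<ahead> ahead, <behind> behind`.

2 ahead, 2 behind

Reachable from b9f8: {b9f8, c669, ef5c}.
Reachable from 82dd: {82dd, c669, e253}.
Only in b9f8's history (ahead): {b9f8, ef5c} — 2.
Only in 82dd's history (behind): {82dd, e253} — 2.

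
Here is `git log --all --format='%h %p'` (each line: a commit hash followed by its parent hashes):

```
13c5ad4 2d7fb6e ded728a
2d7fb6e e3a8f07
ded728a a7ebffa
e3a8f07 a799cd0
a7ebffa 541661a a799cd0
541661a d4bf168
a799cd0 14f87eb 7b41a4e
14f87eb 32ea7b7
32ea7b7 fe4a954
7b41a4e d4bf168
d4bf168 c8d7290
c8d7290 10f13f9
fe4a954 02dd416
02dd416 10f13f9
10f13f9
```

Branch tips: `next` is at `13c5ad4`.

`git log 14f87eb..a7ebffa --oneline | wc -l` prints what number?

Reachable from a7ebffa: {02dd416, 10f13f9, 14f87eb, 32ea7b7, 541661a, 7b41a4e, a799cd0, a7ebffa, c8d7290, d4bf168, fe4a954}.
Reachable from 14f87eb: {02dd416, 10f13f9, 14f87eb, 32ea7b7, fe4a954}.
In a7ebffa's history but not 14f87eb's: {541661a, 7b41a4e, a799cd0, a7ebffa, c8d7290, d4bf168} — 6 commits.

6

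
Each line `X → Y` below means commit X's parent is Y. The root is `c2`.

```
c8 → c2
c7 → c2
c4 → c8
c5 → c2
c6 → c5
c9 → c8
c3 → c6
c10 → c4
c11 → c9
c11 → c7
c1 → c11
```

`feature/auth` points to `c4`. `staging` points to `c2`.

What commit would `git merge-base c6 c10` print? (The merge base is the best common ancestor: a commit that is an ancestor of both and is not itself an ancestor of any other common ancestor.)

Ancestors of c6: {c2, c5, c6}.
Ancestors of c10: {c10, c2, c4, c8}.
Common ancestors: {c2}.
The only common ancestor is c2, so it is the merge base.

c2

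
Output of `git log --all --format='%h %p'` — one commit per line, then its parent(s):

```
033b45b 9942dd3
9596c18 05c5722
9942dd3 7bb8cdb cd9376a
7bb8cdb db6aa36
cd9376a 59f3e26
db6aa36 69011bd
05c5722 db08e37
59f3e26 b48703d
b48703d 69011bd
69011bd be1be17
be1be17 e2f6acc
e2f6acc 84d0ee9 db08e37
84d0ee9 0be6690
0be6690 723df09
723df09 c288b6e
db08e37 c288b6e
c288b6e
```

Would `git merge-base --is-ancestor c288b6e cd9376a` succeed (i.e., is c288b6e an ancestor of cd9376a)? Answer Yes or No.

Yes

Ancestors of cd9376a (commits reachable by following parents): {0be6690, 59f3e26, 69011bd, 723df09, 84d0ee9, b48703d, be1be17, c288b6e, cd9376a, db08e37, e2f6acc}.
c288b6e is in that set, so it is an ancestor of cd9376a.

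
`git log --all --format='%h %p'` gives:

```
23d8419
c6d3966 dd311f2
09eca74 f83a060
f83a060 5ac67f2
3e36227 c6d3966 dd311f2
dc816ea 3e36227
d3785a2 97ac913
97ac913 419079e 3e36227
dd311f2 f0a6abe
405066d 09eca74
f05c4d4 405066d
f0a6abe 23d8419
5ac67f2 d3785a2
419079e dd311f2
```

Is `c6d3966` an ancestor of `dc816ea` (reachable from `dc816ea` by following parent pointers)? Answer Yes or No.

Yes

Ancestors of dc816ea (commits reachable by following parents): {23d8419, 3e36227, c6d3966, dc816ea, dd311f2, f0a6abe}.
c6d3966 is in that set, so it is an ancestor of dc816ea.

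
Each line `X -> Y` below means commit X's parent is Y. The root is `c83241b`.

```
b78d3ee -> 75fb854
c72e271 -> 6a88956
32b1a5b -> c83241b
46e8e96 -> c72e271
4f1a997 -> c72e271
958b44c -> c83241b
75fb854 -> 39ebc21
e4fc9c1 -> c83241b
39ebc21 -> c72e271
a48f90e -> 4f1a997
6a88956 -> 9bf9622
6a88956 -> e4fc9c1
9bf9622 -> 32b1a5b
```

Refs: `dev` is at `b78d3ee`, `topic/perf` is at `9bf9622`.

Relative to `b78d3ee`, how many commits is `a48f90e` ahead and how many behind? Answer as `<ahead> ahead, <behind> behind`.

Reachable from a48f90e: {32b1a5b, 4f1a997, 6a88956, 9bf9622, a48f90e, c72e271, c83241b, e4fc9c1}.
Reachable from b78d3ee: {32b1a5b, 39ebc21, 6a88956, 75fb854, 9bf9622, b78d3ee, c72e271, c83241b, e4fc9c1}.
Only in a48f90e's history (ahead): {4f1a997, a48f90e} — 2.
Only in b78d3ee's history (behind): {39ebc21, 75fb854, b78d3ee} — 3.

2 ahead, 3 behind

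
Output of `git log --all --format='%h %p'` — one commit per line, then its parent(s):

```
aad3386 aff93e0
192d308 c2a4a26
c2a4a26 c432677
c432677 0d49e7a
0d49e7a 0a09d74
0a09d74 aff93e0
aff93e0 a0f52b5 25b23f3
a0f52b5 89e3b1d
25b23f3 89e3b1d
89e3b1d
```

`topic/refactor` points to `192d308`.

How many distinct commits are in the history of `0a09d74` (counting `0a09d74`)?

5

Walking parent pointers from 0a09d74: reachable set = {0a09d74, 25b23f3, 89e3b1d, a0f52b5, aff93e0}.
That is 5 commits.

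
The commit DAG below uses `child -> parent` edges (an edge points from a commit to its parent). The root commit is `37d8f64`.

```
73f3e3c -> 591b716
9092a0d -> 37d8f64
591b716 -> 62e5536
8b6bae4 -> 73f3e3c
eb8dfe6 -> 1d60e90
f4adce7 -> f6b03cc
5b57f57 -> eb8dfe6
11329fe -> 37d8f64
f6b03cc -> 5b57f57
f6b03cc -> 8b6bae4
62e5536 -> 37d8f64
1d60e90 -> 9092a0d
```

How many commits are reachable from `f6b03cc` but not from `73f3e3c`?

6

Reachable from f6b03cc: {1d60e90, 37d8f64, 591b716, 5b57f57, 62e5536, 73f3e3c, 8b6bae4, 9092a0d, eb8dfe6, f6b03cc}.
Reachable from 73f3e3c: {37d8f64, 591b716, 62e5536, 73f3e3c}.
In f6b03cc's history but not 73f3e3c's: {1d60e90, 5b57f57, 8b6bae4, 9092a0d, eb8dfe6, f6b03cc} — 6 commits.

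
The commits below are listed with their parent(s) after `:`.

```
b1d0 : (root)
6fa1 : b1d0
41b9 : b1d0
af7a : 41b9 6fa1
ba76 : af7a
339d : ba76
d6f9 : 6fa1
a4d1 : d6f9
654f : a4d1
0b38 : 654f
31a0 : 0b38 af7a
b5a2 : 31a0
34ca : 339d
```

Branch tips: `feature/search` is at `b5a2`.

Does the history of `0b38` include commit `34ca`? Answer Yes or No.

Ancestors of 0b38: {0b38, 654f, 6fa1, a4d1, b1d0, d6f9}.
34ca is not in that set, so it is not an ancestor of 0b38.

No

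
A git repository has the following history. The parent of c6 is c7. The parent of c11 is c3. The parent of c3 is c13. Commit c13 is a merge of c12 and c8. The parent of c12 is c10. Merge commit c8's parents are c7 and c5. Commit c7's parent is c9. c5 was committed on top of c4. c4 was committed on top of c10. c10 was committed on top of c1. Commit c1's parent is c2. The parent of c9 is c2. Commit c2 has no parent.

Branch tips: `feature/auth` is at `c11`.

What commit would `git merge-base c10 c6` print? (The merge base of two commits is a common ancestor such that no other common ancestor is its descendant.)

Ancestors of c10: {c1, c10, c2}.
Ancestors of c6: {c2, c6, c7, c9}.
Common ancestors: {c2}.
The only common ancestor is c2, so it is the merge base.

c2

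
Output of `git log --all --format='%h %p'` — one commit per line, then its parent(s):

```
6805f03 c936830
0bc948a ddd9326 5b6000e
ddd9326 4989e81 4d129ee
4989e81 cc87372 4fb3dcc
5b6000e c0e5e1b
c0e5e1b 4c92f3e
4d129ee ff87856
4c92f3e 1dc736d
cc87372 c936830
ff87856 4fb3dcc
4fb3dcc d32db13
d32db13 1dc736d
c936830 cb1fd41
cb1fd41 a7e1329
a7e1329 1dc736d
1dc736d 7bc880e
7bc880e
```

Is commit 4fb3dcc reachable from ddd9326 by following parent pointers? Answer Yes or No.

Ancestors of ddd9326 (commits reachable by following parents): {1dc736d, 4989e81, 4d129ee, 4fb3dcc, 7bc880e, a7e1329, c936830, cb1fd41, cc87372, d32db13, ddd9326, ff87856}.
4fb3dcc is in that set, so it is an ancestor of ddd9326.

Yes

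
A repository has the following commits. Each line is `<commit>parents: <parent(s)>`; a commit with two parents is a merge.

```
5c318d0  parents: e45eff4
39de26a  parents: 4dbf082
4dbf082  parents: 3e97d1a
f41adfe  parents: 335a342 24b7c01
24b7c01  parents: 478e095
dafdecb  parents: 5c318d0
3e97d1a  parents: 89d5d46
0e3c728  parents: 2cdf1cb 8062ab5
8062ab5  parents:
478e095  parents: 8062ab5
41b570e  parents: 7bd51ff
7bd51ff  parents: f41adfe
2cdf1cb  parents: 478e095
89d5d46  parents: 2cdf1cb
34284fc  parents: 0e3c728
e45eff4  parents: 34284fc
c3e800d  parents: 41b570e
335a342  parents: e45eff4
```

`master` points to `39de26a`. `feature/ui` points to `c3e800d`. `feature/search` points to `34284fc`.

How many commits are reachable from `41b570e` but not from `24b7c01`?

Reachable from 41b570e: {0e3c728, 24b7c01, 2cdf1cb, 335a342, 34284fc, 41b570e, 478e095, 7bd51ff, 8062ab5, e45eff4, f41adfe}.
Reachable from 24b7c01: {24b7c01, 478e095, 8062ab5}.
In 41b570e's history but not 24b7c01's: {0e3c728, 2cdf1cb, 335a342, 34284fc, 41b570e, 7bd51ff, e45eff4, f41adfe} — 8 commits.

8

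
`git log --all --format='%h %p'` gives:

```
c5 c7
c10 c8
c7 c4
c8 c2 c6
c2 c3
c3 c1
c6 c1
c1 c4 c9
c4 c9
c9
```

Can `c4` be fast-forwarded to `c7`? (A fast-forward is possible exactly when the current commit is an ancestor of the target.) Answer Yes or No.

A fast-forward from c4 to c7 is possible iff c4 is an ancestor of c7.
Ancestors of c7: {c4, c7, c9}.
c4 is among them, so fast-forward is possible.

Yes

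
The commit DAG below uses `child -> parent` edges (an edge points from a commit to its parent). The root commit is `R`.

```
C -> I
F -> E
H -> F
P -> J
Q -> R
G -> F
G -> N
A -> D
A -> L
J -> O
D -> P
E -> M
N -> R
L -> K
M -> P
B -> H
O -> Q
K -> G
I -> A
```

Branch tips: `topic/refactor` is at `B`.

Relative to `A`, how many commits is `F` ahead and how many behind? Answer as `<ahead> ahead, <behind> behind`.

0 ahead, 6 behind

Reachable from F: {E, F, J, M, O, P, Q, R}.
Reachable from A: {A, D, E, F, G, J, K, L, M, N, O, P, Q, R}.
Only in F's history (ahead): {} — 0.
Only in A's history (behind): {A, D, G, K, L, N} — 6.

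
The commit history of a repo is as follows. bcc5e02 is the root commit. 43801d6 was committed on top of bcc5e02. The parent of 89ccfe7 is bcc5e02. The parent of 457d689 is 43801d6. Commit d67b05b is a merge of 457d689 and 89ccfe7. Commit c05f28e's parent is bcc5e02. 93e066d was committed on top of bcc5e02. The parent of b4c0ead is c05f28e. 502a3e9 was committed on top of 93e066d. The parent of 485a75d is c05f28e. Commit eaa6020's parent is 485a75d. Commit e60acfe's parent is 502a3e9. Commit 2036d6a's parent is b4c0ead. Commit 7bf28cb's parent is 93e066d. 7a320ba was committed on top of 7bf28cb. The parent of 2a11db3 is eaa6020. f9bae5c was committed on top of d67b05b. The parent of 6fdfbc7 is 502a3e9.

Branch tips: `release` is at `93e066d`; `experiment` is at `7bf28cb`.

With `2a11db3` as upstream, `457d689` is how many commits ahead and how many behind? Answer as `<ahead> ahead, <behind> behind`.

Reachable from 457d689: {43801d6, 457d689, bcc5e02}.
Reachable from 2a11db3: {2a11db3, 485a75d, bcc5e02, c05f28e, eaa6020}.
Only in 457d689's history (ahead): {43801d6, 457d689} — 2.
Only in 2a11db3's history (behind): {2a11db3, 485a75d, c05f28e, eaa6020} — 4.

2 ahead, 4 behind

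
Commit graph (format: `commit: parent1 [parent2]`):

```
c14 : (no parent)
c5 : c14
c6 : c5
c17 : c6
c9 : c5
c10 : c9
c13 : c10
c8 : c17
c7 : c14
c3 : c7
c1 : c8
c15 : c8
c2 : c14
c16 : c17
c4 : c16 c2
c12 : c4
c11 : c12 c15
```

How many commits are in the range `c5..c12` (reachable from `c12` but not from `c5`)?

6

Reachable from c12: {c12, c14, c16, c17, c2, c4, c5, c6}.
Reachable from c5: {c14, c5}.
In c12's history but not c5's: {c12, c16, c17, c2, c4, c6} — 6 commits.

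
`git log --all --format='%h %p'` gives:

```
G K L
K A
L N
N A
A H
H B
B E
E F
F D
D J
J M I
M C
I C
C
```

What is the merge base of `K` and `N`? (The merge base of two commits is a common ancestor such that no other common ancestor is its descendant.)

Ancestors of K: {A, B, C, D, E, F, H, I, J, K, M}.
Ancestors of N: {A, B, C, D, E, F, H, I, J, M, N}.
Common ancestors: {A, B, C, D, E, F, H, I, J, M}.
Among these, A is not an ancestor of any other common ancestor — it is the merge base.

A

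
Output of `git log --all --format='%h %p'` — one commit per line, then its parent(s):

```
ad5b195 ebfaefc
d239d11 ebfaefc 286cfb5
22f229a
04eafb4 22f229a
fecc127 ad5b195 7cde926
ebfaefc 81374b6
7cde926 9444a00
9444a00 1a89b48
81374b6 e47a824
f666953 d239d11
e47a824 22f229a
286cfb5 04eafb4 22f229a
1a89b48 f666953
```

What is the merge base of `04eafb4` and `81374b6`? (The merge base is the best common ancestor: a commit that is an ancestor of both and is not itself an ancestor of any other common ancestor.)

Ancestors of 04eafb4: {04eafb4, 22f229a}.
Ancestors of 81374b6: {22f229a, 81374b6, e47a824}.
Common ancestors: {22f229a}.
The only common ancestor is 22f229a, so it is the merge base.

22f229a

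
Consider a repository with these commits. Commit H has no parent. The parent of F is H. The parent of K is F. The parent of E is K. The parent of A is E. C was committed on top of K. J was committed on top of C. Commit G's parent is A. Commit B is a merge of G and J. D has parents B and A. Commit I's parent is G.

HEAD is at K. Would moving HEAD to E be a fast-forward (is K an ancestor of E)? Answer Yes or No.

Yes

A fast-forward from K to E is possible iff K is an ancestor of E.
Ancestors of E: {E, F, H, K}.
K is among them, so fast-forward is possible.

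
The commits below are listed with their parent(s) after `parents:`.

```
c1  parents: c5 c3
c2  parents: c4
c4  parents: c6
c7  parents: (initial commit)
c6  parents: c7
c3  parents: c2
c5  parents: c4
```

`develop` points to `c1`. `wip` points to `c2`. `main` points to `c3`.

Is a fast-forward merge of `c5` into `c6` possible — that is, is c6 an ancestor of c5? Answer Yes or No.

Yes

A fast-forward from c6 to c5 is possible iff c6 is an ancestor of c5.
Ancestors of c5: {c4, c5, c6, c7}.
c6 is among them, so fast-forward is possible.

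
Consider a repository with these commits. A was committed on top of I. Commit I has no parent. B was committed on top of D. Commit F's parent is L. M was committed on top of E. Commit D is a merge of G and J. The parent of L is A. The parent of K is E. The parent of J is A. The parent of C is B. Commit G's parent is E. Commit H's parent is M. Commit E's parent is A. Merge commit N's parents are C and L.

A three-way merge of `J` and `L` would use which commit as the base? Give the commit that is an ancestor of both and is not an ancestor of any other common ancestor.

Ancestors of J: {A, I, J}.
Ancestors of L: {A, I, L}.
Common ancestors: {A, I}.
Among these, A is not an ancestor of any other common ancestor — it is the merge base.

A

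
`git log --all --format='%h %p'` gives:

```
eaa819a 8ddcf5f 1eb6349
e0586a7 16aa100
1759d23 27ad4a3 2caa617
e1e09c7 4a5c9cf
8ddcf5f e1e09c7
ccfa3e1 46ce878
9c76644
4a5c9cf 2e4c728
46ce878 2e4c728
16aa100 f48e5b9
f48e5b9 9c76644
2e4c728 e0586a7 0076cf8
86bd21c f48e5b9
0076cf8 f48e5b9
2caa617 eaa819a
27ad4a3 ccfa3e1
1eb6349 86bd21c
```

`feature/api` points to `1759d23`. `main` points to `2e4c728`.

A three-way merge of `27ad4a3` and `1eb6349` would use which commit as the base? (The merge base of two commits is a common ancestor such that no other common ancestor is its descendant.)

Ancestors of 27ad4a3: {0076cf8, 16aa100, 27ad4a3, 2e4c728, 46ce878, 9c76644, ccfa3e1, e0586a7, f48e5b9}.
Ancestors of 1eb6349: {1eb6349, 86bd21c, 9c76644, f48e5b9}.
Common ancestors: {9c76644, f48e5b9}.
Among these, f48e5b9 is not an ancestor of any other common ancestor — it is the merge base.

f48e5b9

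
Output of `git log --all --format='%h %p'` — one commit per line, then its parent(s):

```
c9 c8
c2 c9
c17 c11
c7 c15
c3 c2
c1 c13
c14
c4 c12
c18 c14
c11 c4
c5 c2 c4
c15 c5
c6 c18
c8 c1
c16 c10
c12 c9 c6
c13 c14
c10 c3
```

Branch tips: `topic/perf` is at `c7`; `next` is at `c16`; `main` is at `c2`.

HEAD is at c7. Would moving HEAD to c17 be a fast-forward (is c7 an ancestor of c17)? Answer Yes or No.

A fast-forward from c7 to c17 is possible iff c7 is an ancestor of c17.
Ancestors of c17: {c1, c11, c12, c13, c14, c17, c18, c4, c6, c8, c9}.
c7 is not among them, so fast-forward is not possible.

No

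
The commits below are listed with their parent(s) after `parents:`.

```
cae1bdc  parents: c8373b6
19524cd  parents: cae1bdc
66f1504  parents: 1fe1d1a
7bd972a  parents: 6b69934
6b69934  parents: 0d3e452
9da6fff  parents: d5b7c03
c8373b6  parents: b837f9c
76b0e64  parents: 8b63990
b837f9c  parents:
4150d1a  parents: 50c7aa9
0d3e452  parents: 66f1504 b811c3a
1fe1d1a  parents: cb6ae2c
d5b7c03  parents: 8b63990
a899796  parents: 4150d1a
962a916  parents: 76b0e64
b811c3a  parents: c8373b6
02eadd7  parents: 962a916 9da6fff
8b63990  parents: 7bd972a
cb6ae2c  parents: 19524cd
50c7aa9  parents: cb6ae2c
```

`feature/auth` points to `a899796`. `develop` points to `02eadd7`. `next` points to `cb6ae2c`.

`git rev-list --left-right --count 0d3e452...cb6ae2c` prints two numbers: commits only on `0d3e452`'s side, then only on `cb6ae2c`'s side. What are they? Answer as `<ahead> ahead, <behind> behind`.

Reachable from 0d3e452: {0d3e452, 19524cd, 1fe1d1a, 66f1504, b811c3a, b837f9c, c8373b6, cae1bdc, cb6ae2c}.
Reachable from cb6ae2c: {19524cd, b837f9c, c8373b6, cae1bdc, cb6ae2c}.
Only in 0d3e452's history (ahead): {0d3e452, 1fe1d1a, 66f1504, b811c3a} — 4.
Only in cb6ae2c's history (behind): {} — 0.

4 ahead, 0 behind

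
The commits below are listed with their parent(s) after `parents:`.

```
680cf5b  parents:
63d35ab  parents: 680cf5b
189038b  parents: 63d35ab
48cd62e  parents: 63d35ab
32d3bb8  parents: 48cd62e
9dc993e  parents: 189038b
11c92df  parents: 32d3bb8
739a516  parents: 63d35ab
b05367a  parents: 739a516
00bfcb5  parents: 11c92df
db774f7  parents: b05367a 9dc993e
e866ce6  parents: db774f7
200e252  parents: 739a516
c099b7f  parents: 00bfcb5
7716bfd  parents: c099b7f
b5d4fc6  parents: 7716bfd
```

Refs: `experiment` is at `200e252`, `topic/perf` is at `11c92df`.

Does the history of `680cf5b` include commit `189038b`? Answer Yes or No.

No

Ancestors of 680cf5b: {680cf5b}.
189038b is not in that set, so it is not an ancestor of 680cf5b.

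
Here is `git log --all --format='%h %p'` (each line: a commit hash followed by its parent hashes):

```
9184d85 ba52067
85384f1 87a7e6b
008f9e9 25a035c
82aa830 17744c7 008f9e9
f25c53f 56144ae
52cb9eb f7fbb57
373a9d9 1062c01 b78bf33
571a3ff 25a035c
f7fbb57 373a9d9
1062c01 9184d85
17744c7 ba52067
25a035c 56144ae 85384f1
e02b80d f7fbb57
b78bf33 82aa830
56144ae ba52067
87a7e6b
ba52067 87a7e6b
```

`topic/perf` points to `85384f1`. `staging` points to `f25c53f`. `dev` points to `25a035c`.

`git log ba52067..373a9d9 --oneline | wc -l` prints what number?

Reachable from 373a9d9: {008f9e9, 1062c01, 17744c7, 25a035c, 373a9d9, 56144ae, 82aa830, 85384f1, 87a7e6b, 9184d85, b78bf33, ba52067}.
Reachable from ba52067: {87a7e6b, ba52067}.
In 373a9d9's history but not ba52067's: {008f9e9, 1062c01, 17744c7, 25a035c, 373a9d9, 56144ae, 82aa830, 85384f1, 9184d85, b78bf33} — 10 commits.

10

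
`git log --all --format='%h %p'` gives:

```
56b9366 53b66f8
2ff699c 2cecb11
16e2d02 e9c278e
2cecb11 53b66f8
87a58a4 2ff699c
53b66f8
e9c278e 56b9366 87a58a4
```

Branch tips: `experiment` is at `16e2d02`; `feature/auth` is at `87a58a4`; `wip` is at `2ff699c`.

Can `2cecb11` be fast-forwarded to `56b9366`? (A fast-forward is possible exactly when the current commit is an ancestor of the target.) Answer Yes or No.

No

A fast-forward from 2cecb11 to 56b9366 is possible iff 2cecb11 is an ancestor of 56b9366.
Ancestors of 56b9366: {53b66f8, 56b9366}.
2cecb11 is not among them, so fast-forward is not possible.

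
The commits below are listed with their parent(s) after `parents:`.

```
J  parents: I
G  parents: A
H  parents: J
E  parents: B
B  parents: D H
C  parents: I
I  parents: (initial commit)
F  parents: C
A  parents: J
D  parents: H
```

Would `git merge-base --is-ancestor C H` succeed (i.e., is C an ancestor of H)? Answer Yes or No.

No

Ancestors of H: {H, I, J}.
C is not in that set, so it is not an ancestor of H.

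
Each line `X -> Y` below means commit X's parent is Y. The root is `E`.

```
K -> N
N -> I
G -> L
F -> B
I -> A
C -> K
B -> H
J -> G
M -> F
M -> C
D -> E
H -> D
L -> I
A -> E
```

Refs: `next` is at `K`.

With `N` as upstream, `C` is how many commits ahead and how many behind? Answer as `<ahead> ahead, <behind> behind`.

2 ahead, 0 behind

Reachable from C: {A, C, E, I, K, N}.
Reachable from N: {A, E, I, N}.
Only in C's history (ahead): {C, K} — 2.
Only in N's history (behind): {} — 0.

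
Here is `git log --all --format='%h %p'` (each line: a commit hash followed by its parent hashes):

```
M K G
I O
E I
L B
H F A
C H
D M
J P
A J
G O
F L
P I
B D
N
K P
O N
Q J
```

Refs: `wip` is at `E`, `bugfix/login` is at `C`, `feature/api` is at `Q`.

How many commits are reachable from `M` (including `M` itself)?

7

Walking parent pointers from M: reachable set = {G, I, K, M, N, O, P}.
That is 7 commits.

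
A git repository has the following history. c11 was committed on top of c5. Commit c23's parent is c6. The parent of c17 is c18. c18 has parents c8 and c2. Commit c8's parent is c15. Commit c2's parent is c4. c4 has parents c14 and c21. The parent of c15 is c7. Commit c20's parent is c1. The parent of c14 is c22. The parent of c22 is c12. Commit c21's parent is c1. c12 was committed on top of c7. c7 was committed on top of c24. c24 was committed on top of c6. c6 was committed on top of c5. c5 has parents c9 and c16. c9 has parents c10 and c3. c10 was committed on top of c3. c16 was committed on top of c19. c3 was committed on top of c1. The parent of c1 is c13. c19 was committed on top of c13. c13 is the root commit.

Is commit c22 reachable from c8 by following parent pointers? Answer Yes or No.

Ancestors of c8: {c1, c10, c13, c15, c16, c19, c24, c3, c5, c6, c7, c8, c9}.
c22 is not in that set, so it is not an ancestor of c8.

No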